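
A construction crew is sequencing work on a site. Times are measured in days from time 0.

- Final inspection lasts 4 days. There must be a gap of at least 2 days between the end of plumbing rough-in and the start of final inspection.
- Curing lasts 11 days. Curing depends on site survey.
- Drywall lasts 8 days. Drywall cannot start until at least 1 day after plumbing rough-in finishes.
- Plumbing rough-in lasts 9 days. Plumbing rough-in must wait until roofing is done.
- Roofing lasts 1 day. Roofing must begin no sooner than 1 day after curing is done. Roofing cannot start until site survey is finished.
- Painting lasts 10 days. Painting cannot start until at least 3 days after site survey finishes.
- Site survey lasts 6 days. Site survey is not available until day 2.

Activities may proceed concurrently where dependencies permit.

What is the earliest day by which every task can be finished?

39

Site survey cannot begin until its own release at day 2. It runs from day 2 to 2 + 6 = day 8.
Painting waits on site survey (finishes day 8, plus 3-day gap → day 11), so it starts at day 11 and finishes at 11 + 10 = day 21.
After site survey (finishes day 8), curing can start at day 8 and finishes at day 19.
Roofing cannot start until curing (finishes day 19, plus 1-day gap → day 20); site survey (finishes day 8). The controlling bound is day 20, so roofing finishes at 20 + 1 = day 21.
After roofing (finishes day 21), plumbing rough-in can start at day 21 and finishes at day 30.
Final inspection cannot begin until plumbing rough-in (finishes day 30, plus 2-day gap → day 32). It runs from day 32 to 32 + 4 = day 36.
After plumbing rough-in (finishes day 30, plus 1-day gap → day 31), drywall can start at day 31 and finishes at day 39.
All tasks are finished once the last one completes. Finish times: Site survey at 8, Curing at 19, Roofing at 21, Plumbing rough-in at 30, Drywall at 39, Painting at 21, Final inspection at 36. The latest is day 39.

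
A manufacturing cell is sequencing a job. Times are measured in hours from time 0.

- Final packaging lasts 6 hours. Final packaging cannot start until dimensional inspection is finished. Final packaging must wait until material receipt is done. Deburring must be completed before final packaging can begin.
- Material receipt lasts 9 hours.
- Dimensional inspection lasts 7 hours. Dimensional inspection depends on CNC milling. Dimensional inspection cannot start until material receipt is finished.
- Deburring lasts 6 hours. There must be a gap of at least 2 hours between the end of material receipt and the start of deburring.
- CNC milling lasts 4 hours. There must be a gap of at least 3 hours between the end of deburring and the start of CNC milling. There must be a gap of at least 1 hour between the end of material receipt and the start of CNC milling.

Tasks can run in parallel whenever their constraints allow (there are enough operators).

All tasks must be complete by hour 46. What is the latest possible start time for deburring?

20

Final packaging must finish by hour 46; it takes 6 hours, so it must start by 46 − 6 = hour 40.
Dimensional inspection must finish before final packaging (must start by hour 40). With a 7-hour duration, dimensional inspection must start by 40 − 7 = hour 33.
CNC milling must finish before dimensional inspection (must start by hour 33). With a 4-hour duration, CNC milling must start by 33 − 4 = hour 29.
Deburring must finish in time for CNC milling (must start by hour 29, minus 3-hour gap → hour 26); final packaging (must start by hour 40). The tightest is hour 26, so deburring must start by 26 − 6 = hour 20.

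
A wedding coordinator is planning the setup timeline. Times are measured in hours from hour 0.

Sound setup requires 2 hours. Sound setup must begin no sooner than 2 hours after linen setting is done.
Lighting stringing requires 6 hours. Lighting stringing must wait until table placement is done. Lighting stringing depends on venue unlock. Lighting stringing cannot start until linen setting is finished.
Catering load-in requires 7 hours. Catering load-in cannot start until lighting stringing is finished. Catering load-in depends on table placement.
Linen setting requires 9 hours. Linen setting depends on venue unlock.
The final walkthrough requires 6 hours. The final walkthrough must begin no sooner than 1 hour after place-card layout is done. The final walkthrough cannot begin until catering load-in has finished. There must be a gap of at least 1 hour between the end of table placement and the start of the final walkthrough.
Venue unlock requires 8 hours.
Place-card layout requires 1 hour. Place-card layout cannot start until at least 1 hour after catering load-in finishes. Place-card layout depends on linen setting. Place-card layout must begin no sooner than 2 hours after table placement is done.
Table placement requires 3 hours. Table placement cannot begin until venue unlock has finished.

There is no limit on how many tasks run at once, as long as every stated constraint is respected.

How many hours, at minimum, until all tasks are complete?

Nothing blocks venue unlock, so it runs from hour 0 to hour 8.
Linen setting waits on venue unlock (finishes hour 8), so it starts at hour 8 and finishes at 8 + 9 = hour 17.
After linen setting (finishes hour 17, plus 2-hour gap → hour 19), sound setup can start at hour 19 and finishes at hour 21.
Table placement waits on venue unlock (finishes hour 8), so it starts at hour 8 and finishes at 8 + 3 = hour 11.
Lighting stringing cannot start until table placement (finishes hour 11); venue unlock (finishes hour 8); linen setting (finishes hour 17). The controlling bound is hour 17, so lighting stringing finishes at 17 + 6 = hour 23.
Catering load-in needs all of lighting stringing (finishes hour 23); table placement (finishes hour 11). That puts its earliest start at hour 23; it finishes at 23 + 7 = hour 30.
Place-card layout needs all of catering load-in (finishes hour 30, plus 1-hour gap → hour 31); linen setting (finishes hour 17); table placement (finishes hour 11, plus 2-hour gap → hour 13). That puts its earliest start at hour 31; it finishes at 31 + 1 = hour 32.
The final walkthrough has to wait for place-card layout (finishes hour 32, plus 1-hour gap → hour 33); catering load-in (finishes hour 30); table placement (finishes hour 11, plus 1-hour gap → hour 12). The latest of these is hour 33, so the final walkthrough runs hour 33 to 33 + 6 = hour 39.
All tasks are finished once the last one completes. Finish times: Venue unlock at 8, Table placement at 11, Linen setting at 17, Lighting stringing at 23, Sound setup at 21, Catering load-in at 30, Place-card layout at 32, The final walkthrough at 39. The latest is hour 39.

39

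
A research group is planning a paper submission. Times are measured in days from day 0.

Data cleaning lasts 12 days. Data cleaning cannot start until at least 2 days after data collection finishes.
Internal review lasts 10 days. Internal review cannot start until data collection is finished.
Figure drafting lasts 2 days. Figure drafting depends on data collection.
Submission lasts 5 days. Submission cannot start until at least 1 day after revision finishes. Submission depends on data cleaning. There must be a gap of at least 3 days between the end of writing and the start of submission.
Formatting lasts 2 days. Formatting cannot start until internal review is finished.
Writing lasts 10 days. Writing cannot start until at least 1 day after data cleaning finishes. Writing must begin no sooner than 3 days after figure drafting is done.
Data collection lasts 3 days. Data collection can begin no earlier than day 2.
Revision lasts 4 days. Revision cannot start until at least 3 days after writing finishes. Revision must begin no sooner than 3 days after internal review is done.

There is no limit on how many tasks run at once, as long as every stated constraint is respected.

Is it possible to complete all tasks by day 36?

Data collection waits on its own release at day 2, so it starts at day 2 and finishes at 2 + 3 = day 5.
After data collection (finishes day 5), internal review can start at day 5 and finishes at day 15.
After internal review (finishes day 15), formatting can start at day 15 and finishes at day 17.
Figure drafting cannot begin until data collection (finishes day 5). It runs from day 5 to 5 + 2 = day 7.
Data cleaning waits on data collection (finishes day 5, plus 2-day gap → day 7), so it starts at day 7 and finishes at 7 + 12 = day 19.
Writing needs all of data cleaning (finishes day 19, plus 1-day gap → day 20); figure drafting (finishes day 7, plus 3-day gap → day 10). That puts its earliest start at day 20; it finishes at 20 + 10 = day 30.
Revision has to wait for writing (finishes day 30, plus 3-day gap → day 33); internal review (finishes day 15, plus 3-day gap → day 18). The latest of these is day 33, so revision runs day 33 to 33 + 4 = day 37.
For submission: revision (finishes day 37, plus 1-day gap → day 38); data cleaning (finishes day 19); writing (finishes day 30, plus 3-day gap → day 33). Taking the maximum gives a start of day 38, and it finishes at 38 + 5 = day 43.
The earliest everything can be done is day 43, which is after the deadline of 36, so it is not possible.

No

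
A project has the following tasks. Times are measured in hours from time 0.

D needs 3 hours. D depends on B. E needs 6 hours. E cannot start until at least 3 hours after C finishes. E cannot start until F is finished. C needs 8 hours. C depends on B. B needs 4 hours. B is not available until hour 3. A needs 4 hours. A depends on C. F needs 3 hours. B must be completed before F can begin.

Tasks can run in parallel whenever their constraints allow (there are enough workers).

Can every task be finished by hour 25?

Yes

B cannot begin until its own release at hour 3. It runs from hour 3 to 3 + 4 = hour 7.
F cannot begin until B (finishes hour 7). It runs from hour 7 to 7 + 3 = hour 10.
D waits on B (finishes hour 7), so it starts at hour 7 and finishes at 7 + 3 = hour 10.
C waits on B (finishes hour 7), so it starts at hour 7 and finishes at 7 + 8 = hour 15.
E cannot start until C (finishes hour 15, plus 3-hour gap → hour 18); F (finishes hour 10). The controlling bound is hour 18, so E finishes at 18 + 6 = hour 24.
After C (finishes hour 15), A can start at hour 15 and finishes at hour 19.
Every task is finished by hour 24, which is no later than the deadline of 25, so the schedule is feasible.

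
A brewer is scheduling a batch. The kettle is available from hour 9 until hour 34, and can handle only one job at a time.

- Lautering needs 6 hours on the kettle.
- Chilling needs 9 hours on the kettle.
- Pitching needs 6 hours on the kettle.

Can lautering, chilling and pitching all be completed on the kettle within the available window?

Yes

The kettle window is 34 − 9 = 25 hours.
Running back to back, the jobs need 6 + 9 + 6 = 21 hours on the kettle.
Since 21 ≤ 25, they fit within the window.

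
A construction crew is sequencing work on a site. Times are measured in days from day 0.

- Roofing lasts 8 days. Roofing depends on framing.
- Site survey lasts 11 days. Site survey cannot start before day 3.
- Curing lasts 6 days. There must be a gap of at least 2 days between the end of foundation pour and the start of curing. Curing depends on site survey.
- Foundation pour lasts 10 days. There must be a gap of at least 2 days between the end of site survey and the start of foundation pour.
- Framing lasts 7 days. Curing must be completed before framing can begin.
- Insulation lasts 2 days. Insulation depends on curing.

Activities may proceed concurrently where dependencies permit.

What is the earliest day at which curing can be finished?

34

After its own release at day 3, site survey can start at day 3 and finishes at day 14.
Foundation pour cannot begin until site survey (finishes day 14, plus 2-day gap → day 16). It runs from day 16 to 16 + 10 = day 26.
Curing needs all of foundation pour (finishes day 26, plus 2-day gap → day 28); site survey (finishes day 14). That puts its earliest start at day 28; it finishes at 28 + 6 = day 34.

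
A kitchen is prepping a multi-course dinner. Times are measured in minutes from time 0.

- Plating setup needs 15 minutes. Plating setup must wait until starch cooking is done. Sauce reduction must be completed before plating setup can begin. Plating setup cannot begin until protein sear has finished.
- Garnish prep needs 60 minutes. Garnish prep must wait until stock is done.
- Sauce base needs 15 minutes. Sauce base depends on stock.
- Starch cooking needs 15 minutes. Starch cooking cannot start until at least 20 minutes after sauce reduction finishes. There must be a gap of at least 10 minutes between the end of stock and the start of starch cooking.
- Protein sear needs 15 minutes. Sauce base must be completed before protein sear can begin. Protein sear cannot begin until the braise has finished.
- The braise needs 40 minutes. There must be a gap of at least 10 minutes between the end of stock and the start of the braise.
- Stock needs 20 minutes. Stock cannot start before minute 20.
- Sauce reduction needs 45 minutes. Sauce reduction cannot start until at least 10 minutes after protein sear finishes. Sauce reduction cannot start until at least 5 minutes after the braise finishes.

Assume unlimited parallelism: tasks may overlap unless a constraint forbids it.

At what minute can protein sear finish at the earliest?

105

Stock waits on its own release at minute 20, so it starts at minute 20 and finishes at 20 + 20 = minute 40.
The braise waits on stock (finishes minute 40, plus 10-minute gap → minute 50), so it starts at minute 50 and finishes at 50 + 40 = minute 90.
After stock (finishes minute 40), sauce base can start at minute 40 and finishes at minute 55.
Protein sear cannot start until sauce base (finishes minute 55); the braise (finishes minute 90). The controlling bound is minute 90, so protein sear finishes at 90 + 15 = minute 105.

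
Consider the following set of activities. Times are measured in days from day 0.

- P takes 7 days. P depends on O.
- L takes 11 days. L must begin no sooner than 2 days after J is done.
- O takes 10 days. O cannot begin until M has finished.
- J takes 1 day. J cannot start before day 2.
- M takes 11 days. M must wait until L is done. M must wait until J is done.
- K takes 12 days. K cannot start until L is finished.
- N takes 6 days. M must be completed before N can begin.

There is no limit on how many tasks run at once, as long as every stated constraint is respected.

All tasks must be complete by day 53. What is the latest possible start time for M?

Nothing follows N; the deadline of day 53 is its only limit. It must start by 53 − 6 = day 47.
Nothing follows P; the deadline of day 53 is its only limit. It must start by 53 − 7 = day 46.
O must finish before P (must start by day 46). With a 10-day duration, O must start by 46 − 10 = day 36.
M feeds N (must start by day 47); O (must start by day 36). Taking the minimum, M must finish by day 36 and start by 36 − 11 = day 25.

25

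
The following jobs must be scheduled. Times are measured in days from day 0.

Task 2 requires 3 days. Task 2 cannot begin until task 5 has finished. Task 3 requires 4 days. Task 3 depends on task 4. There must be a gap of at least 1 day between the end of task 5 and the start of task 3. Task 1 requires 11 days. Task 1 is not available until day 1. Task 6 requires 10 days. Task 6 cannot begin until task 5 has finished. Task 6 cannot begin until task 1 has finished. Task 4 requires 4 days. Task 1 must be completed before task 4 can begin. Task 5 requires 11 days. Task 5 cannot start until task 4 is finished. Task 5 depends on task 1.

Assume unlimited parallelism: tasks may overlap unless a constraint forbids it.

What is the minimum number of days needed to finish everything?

After its own release at day 1, task 1 can start at day 1 and finishes at day 12.
After task 1 (finishes day 12), task 4 can start at day 12 and finishes at day 16.
Task 5 cannot start until task 4 (finishes day 16); task 1 (finishes day 12). The controlling bound is day 16, so task 5 finishes at 16 + 11 = day 27.
Task 6 has to wait for task 5 (finishes day 27); task 1 (finishes day 12). The latest of these is day 27, so task 6 runs day 27 to 27 + 10 = day 37.
Task 3 cannot start until task 4 (finishes day 16); task 5 (finishes day 27, plus 1-day gap → day 28). The controlling bound is day 28, so task 3 finishes at 28 + 4 = day 32.
Task 2 waits on task 5 (finishes day 27), so it starts at day 27 and finishes at 27 + 3 = day 30.
All tasks are finished once the last one completes. Finish times: Task 1 at 12, Task 2 at 30, Task 3 at 32, Task 4 at 16, Task 5 at 27, Task 6 at 37. The latest is day 37.

37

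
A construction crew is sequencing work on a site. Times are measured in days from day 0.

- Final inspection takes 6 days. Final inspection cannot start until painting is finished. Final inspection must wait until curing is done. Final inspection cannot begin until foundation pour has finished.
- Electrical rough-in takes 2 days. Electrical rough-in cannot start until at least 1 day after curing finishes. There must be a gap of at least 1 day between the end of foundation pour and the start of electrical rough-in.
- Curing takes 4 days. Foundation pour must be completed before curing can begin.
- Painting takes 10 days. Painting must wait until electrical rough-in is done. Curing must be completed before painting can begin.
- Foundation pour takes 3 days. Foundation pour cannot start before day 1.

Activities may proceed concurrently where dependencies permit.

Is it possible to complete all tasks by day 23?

No

Foundation pour waits on its own release at day 1, so it starts at day 1 and finishes at 1 + 3 = day 4.
Curing waits on foundation pour (finishes day 4), so it starts at day 4 and finishes at 4 + 4 = day 8.
Electrical rough-in cannot start until curing (finishes day 8, plus 1-day gap → day 9); foundation pour (finishes day 4, plus 1-day gap → day 5). The controlling bound is day 9, so electrical rough-in finishes at 9 + 2 = day 11.
Painting has to wait for electrical rough-in (finishes day 11); curing (finishes day 8). The latest of these is day 11, so painting runs day 11 to 11 + 10 = day 21.
Final inspection cannot start until painting (finishes day 21); curing (finishes day 8); foundation pour (finishes day 4). The controlling bound is day 21, so final inspection finishes at 21 + 6 = day 27.
The earliest everything can be done is day 27, which is after the deadline of 23, so it is not possible.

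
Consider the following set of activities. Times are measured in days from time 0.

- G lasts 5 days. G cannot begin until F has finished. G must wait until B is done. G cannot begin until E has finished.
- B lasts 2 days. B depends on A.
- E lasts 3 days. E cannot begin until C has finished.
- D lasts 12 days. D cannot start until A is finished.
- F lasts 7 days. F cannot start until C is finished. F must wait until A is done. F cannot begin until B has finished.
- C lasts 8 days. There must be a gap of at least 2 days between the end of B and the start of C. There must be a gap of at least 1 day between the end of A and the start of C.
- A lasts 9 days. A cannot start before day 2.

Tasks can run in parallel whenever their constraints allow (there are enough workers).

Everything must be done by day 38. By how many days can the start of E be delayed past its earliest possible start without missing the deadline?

A waits on its own release at day 2, so it starts at day 2 and finishes at 2 + 9 = day 11.
B cannot begin until A (finishes day 11). It runs from day 11 to 11 + 2 = day 13.
For C: B (finishes day 13, plus 2-day gap → day 15); A (finishes day 11, plus 1-day gap → day 12). Taking the maximum gives a start of day 15, and it finishes at 15 + 8 = day 23.
E waits on C (finishes day 23), so it starts at day 23 and finishes at 23 + 3 = day 26.

Working backward from the deadline:
G must finish by day 38; it takes 5 days, so it must start by 38 − 5 = day 33.
Since G (must start by day 33) depends on it, E must finish by day 33. Backing off its 3-day duration gives a latest start of day 30.
So E can start as early as day 23 and as late as day 30, giving 30 − 23 = 7 days of slack.

7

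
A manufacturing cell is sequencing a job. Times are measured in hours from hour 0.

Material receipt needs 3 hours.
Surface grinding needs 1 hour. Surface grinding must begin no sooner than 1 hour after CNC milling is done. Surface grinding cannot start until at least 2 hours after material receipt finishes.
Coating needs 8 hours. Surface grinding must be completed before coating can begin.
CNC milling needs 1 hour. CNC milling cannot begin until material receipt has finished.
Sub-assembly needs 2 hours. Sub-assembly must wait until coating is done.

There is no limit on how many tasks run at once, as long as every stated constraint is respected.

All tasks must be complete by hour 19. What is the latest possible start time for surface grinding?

8

Sub-assembly has no dependents, so it just needs to finish by hour 19. Starting by 19 − 2 = hour 17 achieves that.
Coating has to be done before sub-assembly (must start by hour 17). That means finishing by hour 17, i.e. starting by 17 − 8 = hour 9.
Surface grinding feeds into coating (must start by hour 9); so surface grinding must finish by hour 9 and therefore start by hour 8.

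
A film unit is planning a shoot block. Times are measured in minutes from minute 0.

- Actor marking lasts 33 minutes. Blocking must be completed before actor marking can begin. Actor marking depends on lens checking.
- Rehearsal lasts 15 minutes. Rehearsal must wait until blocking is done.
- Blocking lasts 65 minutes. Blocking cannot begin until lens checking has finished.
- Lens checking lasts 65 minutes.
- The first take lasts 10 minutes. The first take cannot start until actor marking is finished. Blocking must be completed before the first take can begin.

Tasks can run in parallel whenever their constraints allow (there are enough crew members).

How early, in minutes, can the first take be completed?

173

Nothing blocks lens checking, so it runs from minute 0 to minute 65.
Blocking cannot begin until lens checking (finishes minute 65). It runs from minute 65 to 65 + 65 = minute 130.
Actor marking needs all of blocking (finishes minute 130); lens checking (finishes minute 65). That puts its earliest start at minute 130; it finishes at 130 + 33 = minute 163.
The first take has to wait for actor marking (finishes minute 163); blocking (finishes minute 130). The latest of these is minute 163, so the first take runs minute 163 to 163 + 10 = minute 173.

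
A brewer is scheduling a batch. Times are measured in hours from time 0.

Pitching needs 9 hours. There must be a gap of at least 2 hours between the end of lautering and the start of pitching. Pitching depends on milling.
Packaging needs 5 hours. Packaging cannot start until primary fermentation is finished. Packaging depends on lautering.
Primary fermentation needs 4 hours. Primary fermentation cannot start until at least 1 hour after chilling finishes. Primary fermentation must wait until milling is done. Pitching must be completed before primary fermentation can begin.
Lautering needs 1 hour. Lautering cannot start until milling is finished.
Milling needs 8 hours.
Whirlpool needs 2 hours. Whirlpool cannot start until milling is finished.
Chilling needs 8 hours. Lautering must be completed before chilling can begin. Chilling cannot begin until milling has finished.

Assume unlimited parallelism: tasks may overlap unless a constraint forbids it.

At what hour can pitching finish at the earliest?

20

Nothing blocks milling, so it runs from hour 0 to hour 8.
Lautering cannot begin until milling (finishes hour 8). It runs from hour 8 to 8 + 1 = hour 9.
Pitching cannot start until lautering (finishes hour 9, plus 2-hour gap → hour 11); milling (finishes hour 8). The controlling bound is hour 11, so pitching finishes at 11 + 9 = hour 20.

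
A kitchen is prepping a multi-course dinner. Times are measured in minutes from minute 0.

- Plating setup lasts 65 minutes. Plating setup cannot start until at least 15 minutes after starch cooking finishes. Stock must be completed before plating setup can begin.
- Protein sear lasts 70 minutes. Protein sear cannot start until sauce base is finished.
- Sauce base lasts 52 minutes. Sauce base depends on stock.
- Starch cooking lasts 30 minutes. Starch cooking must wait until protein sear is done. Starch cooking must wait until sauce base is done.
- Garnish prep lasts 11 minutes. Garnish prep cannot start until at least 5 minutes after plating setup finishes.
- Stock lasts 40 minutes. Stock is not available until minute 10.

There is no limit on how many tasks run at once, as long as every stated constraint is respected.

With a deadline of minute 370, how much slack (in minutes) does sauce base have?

After its own release at minute 10, stock can start at minute 10 and finishes at minute 50.
Sauce base cannot begin until stock (finishes minute 50). It runs from minute 50 to 50 + 52 = minute 102.

Working backward from the deadline:
Garnish prep must finish by minute 370; it takes 11 minutes, so it must start by 370 − 11 = minute 359.
Plating setup has to be done before garnish prep (must start by minute 359, minus 5-minute gap → minute 354). That means finishing by minute 354, i.e. starting by 354 − 65 = minute 289.
Since plating setup (must start by minute 289, minus 15-minute gap → minute 274) depends on it, starch cooking must finish by minute 274. Backing off its 30-minute duration gives a latest start of minute 244.
Protein sear feeds into starch cooking (must start by minute 244); so protein sear must finish by minute 244 and therefore start by minute 174.
For sauce base: protein sear (must start by minute 174); starch cooking (must start by minute 244). The most restrictive is minute 174; with a 52-minute duration, sauce base must start by minute 122.
So sauce base can start as early as minute 50 and as late as minute 122, giving 122 − 50 = 72 minutes of slack.

72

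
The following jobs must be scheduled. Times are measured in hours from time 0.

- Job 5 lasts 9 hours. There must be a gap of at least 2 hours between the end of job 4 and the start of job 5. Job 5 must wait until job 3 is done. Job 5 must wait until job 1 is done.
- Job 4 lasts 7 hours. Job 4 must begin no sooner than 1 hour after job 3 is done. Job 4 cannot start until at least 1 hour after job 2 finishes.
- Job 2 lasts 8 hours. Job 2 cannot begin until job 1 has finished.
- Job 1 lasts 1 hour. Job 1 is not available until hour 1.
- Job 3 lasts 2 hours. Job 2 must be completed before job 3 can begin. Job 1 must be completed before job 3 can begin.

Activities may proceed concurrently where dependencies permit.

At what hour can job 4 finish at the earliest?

20

Job 1 waits on its own release at hour 1, so it starts at hour 1 and finishes at 1 + 1 = hour 2.
Job 2 cannot begin until job 1 (finishes hour 2). It runs from hour 2 to 2 + 8 = hour 10.
Job 3 cannot start until job 2 (finishes hour 10); job 1 (finishes hour 2). The controlling bound is hour 10, so job 3 finishes at 10 + 2 = hour 12.
Job 4 needs all of job 3 (finishes hour 12, plus 1-hour gap → hour 13); job 2 (finishes hour 10, plus 1-hour gap → hour 11). That puts its earliest start at hour 13; it finishes at 13 + 7 = hour 20.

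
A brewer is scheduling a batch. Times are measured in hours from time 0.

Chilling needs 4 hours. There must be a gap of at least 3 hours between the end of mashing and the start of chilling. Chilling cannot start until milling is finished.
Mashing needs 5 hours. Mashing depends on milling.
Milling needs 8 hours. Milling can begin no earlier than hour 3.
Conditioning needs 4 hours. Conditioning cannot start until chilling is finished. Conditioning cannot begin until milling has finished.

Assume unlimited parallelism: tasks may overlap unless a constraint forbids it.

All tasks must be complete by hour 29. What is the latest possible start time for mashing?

Conditioning has no dependents, so it just needs to finish by hour 29. Starting by 29 − 4 = hour 25 achieves that.
Chilling has to be done before conditioning (must start by hour 25). That means finishing by hour 25, i.e. starting by 25 − 4 = hour 21.
Mashing must finish before chilling (must start by hour 21, minus 3-hour gap → hour 18). With a 5-hour duration, mashing must start by 18 − 5 = hour 13.

13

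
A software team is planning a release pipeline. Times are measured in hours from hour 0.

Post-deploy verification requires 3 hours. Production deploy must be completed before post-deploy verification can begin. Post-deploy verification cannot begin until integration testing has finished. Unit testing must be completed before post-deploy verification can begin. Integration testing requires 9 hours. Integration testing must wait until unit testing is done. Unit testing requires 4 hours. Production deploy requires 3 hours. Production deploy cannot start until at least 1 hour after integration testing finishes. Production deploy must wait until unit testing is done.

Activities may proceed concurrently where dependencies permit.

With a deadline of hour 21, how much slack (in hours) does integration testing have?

1

Unit testing has no prerequisites, so it starts at hour 0 and finishes at hour 4.
Integration testing waits on unit testing (finishes hour 4), so it starts at hour 4 and finishes at 4 + 9 = hour 13.

Working backward from the deadline:
To finish by hour 21, post-deploy verification (duration 3) must start no later than hour 18.
Production deploy must finish before post-deploy verification (must start by hour 18). With a 3-hour duration, production deploy must start by 18 − 3 = hour 15.
Integration testing feeds production deploy (must start by hour 15, minus 1-hour gap → hour 14); post-deploy verification (must start by hour 18). Taking the minimum, integration testing must finish by hour 14 and start by 14 − 9 = hour 5.
So integration testing can start as early as hour 4 and as late as hour 5, giving 5 − 4 = 1 hour of slack.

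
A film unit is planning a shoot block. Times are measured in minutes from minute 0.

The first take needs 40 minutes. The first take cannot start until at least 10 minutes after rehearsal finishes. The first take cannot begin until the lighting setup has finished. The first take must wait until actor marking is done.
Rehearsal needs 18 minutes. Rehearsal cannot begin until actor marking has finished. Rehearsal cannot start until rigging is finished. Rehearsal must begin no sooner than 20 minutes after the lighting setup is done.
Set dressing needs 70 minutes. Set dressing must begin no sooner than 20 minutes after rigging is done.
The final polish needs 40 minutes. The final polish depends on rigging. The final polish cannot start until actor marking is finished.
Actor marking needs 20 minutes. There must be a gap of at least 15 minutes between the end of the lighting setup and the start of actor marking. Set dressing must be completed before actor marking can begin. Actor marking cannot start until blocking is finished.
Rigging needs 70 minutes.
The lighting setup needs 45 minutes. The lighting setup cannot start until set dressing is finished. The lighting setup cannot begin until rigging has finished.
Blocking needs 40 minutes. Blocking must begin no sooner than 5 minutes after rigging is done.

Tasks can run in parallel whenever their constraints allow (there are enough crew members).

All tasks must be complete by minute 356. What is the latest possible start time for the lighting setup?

208

Nothing follows the first take; the deadline of minute 356 is its only limit. It must start by 356 − 40 = minute 316.
Rehearsal feeds into the first take (must start by minute 316, minus 10-minute gap → minute 306); so rehearsal must finish by minute 306 and therefore start by minute 288.
The final polish has no dependents, so it just needs to finish by minute 356. Starting by 356 − 40 = minute 316 achieves that.
Actor marking feeds rehearsal (must start by minute 288); the final polish (must start by minute 316); the first take (must start by minute 316). Taking the minimum, actor marking must finish by minute 288 and start by 288 − 20 = minute 268.
The lighting setup must finish in time for actor marking (must start by minute 268, minus 15-minute gap → minute 253); rehearsal (must start by minute 288, minus 20-minute gap → minute 268); the first take (must start by minute 316). The tightest is minute 253, so the lighting setup must start by 253 − 45 = minute 208.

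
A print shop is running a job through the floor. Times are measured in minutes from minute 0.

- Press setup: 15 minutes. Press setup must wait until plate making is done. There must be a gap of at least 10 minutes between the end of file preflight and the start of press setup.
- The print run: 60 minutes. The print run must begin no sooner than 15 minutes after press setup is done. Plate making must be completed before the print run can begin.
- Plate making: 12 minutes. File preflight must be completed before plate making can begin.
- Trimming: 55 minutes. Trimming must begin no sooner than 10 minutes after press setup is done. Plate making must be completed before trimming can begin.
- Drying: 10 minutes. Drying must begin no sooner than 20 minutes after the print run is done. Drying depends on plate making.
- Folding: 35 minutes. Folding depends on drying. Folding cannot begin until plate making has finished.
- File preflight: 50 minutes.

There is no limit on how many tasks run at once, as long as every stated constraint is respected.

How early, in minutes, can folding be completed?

File preflight can start immediately at minute 0; it finishes at minute 50.
Plate making cannot begin until file preflight (finishes minute 50). It runs from minute 50 to 50 + 12 = minute 62.
Press setup needs all of plate making (finishes minute 62); file preflight (finishes minute 50, plus 10-minute gap → minute 60). That puts its earliest start at minute 62; it finishes at 62 + 15 = minute 77.
The print run needs all of press setup (finishes minute 77, plus 15-minute gap → minute 92); plate making (finishes minute 62). That puts its earliest start at minute 92; it finishes at 92 + 60 = minute 152.
For drying: the print run (finishes minute 152, plus 20-minute gap → minute 172); plate making (finishes minute 62). Taking the maximum gives a start of minute 172, and it finishes at 172 + 10 = minute 182.
Folding needs all of drying (finishes minute 182); plate making (finishes minute 62). That puts its earliest start at minute 182; it finishes at 182 + 35 = minute 217.

217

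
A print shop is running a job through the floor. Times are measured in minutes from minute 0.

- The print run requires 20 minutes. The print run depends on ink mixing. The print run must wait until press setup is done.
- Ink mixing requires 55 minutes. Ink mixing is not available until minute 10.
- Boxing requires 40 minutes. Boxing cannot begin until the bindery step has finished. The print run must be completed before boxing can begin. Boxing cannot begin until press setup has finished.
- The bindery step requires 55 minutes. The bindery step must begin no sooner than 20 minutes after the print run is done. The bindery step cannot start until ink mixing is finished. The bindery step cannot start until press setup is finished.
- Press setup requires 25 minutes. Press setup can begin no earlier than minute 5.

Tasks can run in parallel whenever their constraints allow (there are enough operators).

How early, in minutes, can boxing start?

After its own release at minute 5, press setup can start at minute 5 and finishes at minute 30.
Ink mixing cannot begin until its own release at minute 10. It runs from minute 10 to 10 + 55 = minute 65.
The print run cannot start until ink mixing (finishes minute 65); press setup (finishes minute 30). The controlling bound is minute 65, so the print run finishes at 65 + 20 = minute 85.
For the bindery step: the print run (finishes minute 85, plus 20-minute gap → minute 105); ink mixing (finishes minute 65); press setup (finishes minute 30). Taking the maximum gives a start of minute 105, and it finishes at 105 + 55 = minute 160.
Boxing waits on the bindery step (finishes minute 160); the print run (finishes minute 85); press setup (finishes minute 30). The latest of these is minute 160, which is the earliest boxing can start.

160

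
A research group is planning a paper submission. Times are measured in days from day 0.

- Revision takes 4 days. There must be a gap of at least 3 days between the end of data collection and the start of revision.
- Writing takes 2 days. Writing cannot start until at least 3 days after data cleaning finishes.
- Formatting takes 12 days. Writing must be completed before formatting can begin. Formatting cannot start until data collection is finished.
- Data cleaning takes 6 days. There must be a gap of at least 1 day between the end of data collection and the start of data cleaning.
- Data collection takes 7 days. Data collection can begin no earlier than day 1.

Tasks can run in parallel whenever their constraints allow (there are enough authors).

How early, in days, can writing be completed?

20

Data collection waits on its own release at day 1, so it starts at day 1 and finishes at 1 + 7 = day 8.
Data cleaning waits on data collection (finishes day 8, plus 1-day gap → day 9), so it starts at day 9 and finishes at 9 + 6 = day 15.
After data cleaning (finishes day 15, plus 3-day gap → day 18), writing can start at day 18 and finishes at day 20.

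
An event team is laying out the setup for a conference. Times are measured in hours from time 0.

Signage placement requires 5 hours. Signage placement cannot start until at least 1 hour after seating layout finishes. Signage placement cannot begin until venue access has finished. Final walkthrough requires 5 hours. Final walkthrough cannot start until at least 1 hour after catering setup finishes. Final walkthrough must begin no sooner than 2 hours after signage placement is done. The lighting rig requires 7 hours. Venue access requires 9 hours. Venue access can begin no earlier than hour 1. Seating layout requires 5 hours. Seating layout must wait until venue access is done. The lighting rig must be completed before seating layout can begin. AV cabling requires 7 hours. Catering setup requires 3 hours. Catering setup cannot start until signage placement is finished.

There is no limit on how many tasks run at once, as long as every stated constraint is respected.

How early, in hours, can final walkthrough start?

The lighting rig can start immediately at hour 0; it finishes at hour 7.
Venue access cannot begin until its own release at hour 1. It runs from hour 1 to 1 + 9 = hour 10.
Seating layout cannot start until venue access (finishes hour 10); the lighting rig (finishes hour 7). The controlling bound is hour 10, so seating layout finishes at 10 + 5 = hour 15.
For signage placement: seating layout (finishes hour 15, plus 1-hour gap → hour 16); venue access (finishes hour 10). Taking the maximum gives a start of hour 16, and it finishes at 16 + 5 = hour 21.
Catering setup waits on signage placement (finishes hour 21), so it starts at hour 21 and finishes at 21 + 3 = hour 24.
Final walkthrough waits on catering setup (finishes hour 24, plus 1-hour gap → hour 25); signage placement (finishes hour 21, plus 2-hour gap → hour 23). The latest of these is hour 25, which is the earliest final walkthrough can start.

25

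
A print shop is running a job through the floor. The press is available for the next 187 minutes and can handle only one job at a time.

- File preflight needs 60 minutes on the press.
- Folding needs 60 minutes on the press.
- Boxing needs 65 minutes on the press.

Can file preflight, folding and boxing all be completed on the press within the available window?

Running back to back, the jobs need 60 + 60 + 65 = 185 minutes on the press.
Since 185 ≤ 187, they fit within the window.

Yes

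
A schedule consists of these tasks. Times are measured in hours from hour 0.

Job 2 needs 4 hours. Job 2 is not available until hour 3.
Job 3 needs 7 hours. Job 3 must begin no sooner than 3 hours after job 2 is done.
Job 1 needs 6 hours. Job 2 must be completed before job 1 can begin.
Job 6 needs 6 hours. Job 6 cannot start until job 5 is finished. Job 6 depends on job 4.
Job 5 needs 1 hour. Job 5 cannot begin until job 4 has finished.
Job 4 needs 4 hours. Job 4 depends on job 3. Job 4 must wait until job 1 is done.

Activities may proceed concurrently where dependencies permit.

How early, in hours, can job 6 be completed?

28

Job 2 waits on its own release at hour 3, so it starts at hour 3 and finishes at 3 + 4 = hour 7.
Job 3 waits on job 2 (finishes hour 7, plus 3-hour gap → hour 10), so it starts at hour 10 and finishes at 10 + 7 = hour 17.
Job 1 cannot begin until job 2 (finishes hour 7). It runs from hour 7 to 7 + 6 = hour 13.
Job 4 needs all of job 3 (finishes hour 17); job 1 (finishes hour 13). That puts its earliest start at hour 17; it finishes at 17 + 4 = hour 21.
Job 5 cannot begin until job 4 (finishes hour 21). It runs from hour 21 to 21 + 1 = hour 22.
For job 6: job 5 (finishes hour 22); job 4 (finishes hour 21). Taking the maximum gives a start of hour 22, and it finishes at 22 + 6 = hour 28.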